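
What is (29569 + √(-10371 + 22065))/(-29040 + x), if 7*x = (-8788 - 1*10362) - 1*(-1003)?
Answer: -206983/221427 - 7*√11694/221427 ≈ -0.93819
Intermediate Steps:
x = -18147/7 (x = ((-8788 - 1*10362) - 1*(-1003))/7 = ((-8788 - 10362) + 1003)/7 = (-19150 + 1003)/7 = (⅐)*(-18147) = -18147/7 ≈ -2592.4)
(29569 + √(-10371 + 22065))/(-29040 + x) = (29569 + √(-10371 + 22065))/(-29040 - 18147/7) = (29569 + √11694)/(-221427/7) = (29569 + √11694)*(-7/221427) = -206983/221427 - 7*√11694/221427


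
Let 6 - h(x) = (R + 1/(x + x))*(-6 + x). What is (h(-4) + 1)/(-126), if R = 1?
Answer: -1/8 ≈ -0.12500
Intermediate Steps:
h(x) = 6 - (1 + 1/(2*x))*(-6 + x) (h(x) = 6 - (1 + 1/(x + x))*(-6 + x) = 6 - (1 + 1/(2*x))*(-6 + x))
(h(-4) + 1)/(-126) = ((23/2 - 1*(-4) + 3/(-4)) + 1)/(-126) = -((23/2 + 4 + 3*(-1/4)) + 1)/126 = -((23/2 + 4 - 3/4) + 1)/126 = -(59/4 + 1)/126 = -1/126*63/4 = -1/8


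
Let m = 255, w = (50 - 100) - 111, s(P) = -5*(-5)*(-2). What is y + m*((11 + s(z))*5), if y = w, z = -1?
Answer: -49886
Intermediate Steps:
s(P) = -50 (s(P) = 25*(-2) = -50)
w = -161 (w = -50 - 111 = -161)
y = -161
y + m*((11 + s(z))*5) = -161 + 255*((11 - 50)*5) = -161 + 255*(-39*5) = -161 + 255*(-195) = -161 - 49725 = -49886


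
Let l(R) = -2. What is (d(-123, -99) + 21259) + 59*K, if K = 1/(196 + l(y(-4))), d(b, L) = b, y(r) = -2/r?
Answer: 4100443/194 ≈ 21136.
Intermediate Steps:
K = 1/194 (K = 1/(196 - 2) = 1/194 ≈ 0.0051546)
(d(-123, -99) + 21259) + 59*K = (-123 + 21259) + 59*(1/194) = 21136 + 59/194 = 4100443/194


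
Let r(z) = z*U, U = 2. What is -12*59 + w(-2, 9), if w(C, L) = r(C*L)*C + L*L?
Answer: -555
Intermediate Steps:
r(z) = 2*z (r(z) = z*2 = 2*z)
w(C, L) = L**2 + 2*L*C**2 (w(C, L) = (2*(C*L))*C + L*L = (2*C*L)*C + L**2 = 2*L*C**2 + L**2 = L**2 + 2*L*C**2)
-12*59 + w(-2, 9) = -12*59 + 9*(9 + 2*(-2)**2) = -708 + 9*(9 + 2*4) = -708 + 9*(9 + 8) = -708 + 9*17 = -708 + 153 = -555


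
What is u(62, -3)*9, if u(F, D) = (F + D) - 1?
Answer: 522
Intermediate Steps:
u(F, D) = -1 + D + F (u(F, D) = (D + F) - 1 = -1 + D + F)
u(62, -3)*9 = (-1 - 3 + 62)*9 = 58*9 = 522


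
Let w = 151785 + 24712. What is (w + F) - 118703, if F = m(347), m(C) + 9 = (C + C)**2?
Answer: 539421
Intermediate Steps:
w = 176497
m(C) = -9 + 4*C**2 (m(C) = -9 + (C + C)**2 = -9 + (2*C)**2 = -9 + 4*C**2)
F = 481627 (F = -9 + 4*347**2 = -9 + 4*120409 = -9 + 481636 = 481627)
(w + F) - 118703 = (176497 + 481627) - 118703 = 658124 - 118703 = 539421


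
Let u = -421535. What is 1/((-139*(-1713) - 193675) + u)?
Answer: -1/377103 ≈ -2.6518e-6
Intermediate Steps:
1/((-139*(-1713) - 193675) + u) = 1/((-139*(-1713) - 193675) - 421535) = 1/((238107 - 193675) - 421535) = 1/(44432 - 421535) = 1/(-377103) = -1/377103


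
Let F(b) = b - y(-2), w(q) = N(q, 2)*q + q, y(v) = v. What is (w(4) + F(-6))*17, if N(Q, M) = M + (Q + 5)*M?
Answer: 1360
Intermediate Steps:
N(Q, M) = M + M*(5 + Q) (N(Q, M) = M + (5 + Q)*M = M + M*(5 + Q))
w(q) = q + q*(12 + 2*q) (w(q) = (2*(6 + q))*q + q = (12 + 2*q)*q + q = q*(12 + 2*q) + q = q + q*(12 + 2*q))
F(b) = 2 + b (F(b) = b - 1*(-2) = b + 2 = 2 + b)
(w(4) + F(-6))*17 = (4*(13 + 2*4) + (2 - 6))*17 = (4*(13 + 8) - 4)*17 = (4*21 - 4)*17 = (84 - 4)*17 = 80*17 = 1360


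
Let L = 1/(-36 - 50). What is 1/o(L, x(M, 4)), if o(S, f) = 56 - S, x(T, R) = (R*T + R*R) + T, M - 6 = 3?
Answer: 86/4817 ≈ 0.017853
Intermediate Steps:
M = 9 (M = 6 + 3 = 9)
x(T, R) = T + R² + R*T (x(T, R) = (R*T + R²) + T = (R² + R*T) + T = T + R² + R*T)
L = -1/86 (L = 1/(-86) = -1/86 ≈ -0.011628)
1/o(L, x(M, 4)) = 1/(56 - 1*(-1/86)) = 1/(56 + 1/86) = 1/(4817/86) = 86/4817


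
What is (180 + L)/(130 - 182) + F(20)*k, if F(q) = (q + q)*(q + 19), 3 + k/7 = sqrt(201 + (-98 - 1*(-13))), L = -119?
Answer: -1703581/52 + 21840*sqrt(29) ≈ 84851.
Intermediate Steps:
k = -21 + 14*sqrt(29) (k = -21 + 7*sqrt(201 + (-98 - 1*(-13))) = -21 + 7*sqrt(201 + (-98 + 13)) = -21 + 7*sqrt(201 - 85) = -21 + 7*sqrt(116) = -21 + 7*(2*sqrt(29)) = -21 + 14*sqrt(29) ≈ 54.392)
F(q) = 2*q*(19 + q) (F(q) = (2*q)*(19 + q) = 2*q*(19 + q))
(180 + L)/(130 - 182) + F(20)*k = (180 - 119)/(130 - 182) + (2*20*(19 + 20))*(-21 + 14*sqrt(29)) = 61/(-52) + (2*20*39)*(-21 + 14*sqrt(29)) = 61*(-1/52) + 1560*(-21 + 14*sqrt(29)) = -61/52 + (-32760 + 21840*sqrt(29)) = -1703581/52 + 21840*sqrt(29)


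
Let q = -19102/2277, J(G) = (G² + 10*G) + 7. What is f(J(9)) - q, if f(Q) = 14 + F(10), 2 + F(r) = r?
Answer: 69196/2277 ≈ 30.389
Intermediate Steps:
J(G) = 7 + G² + 10*G
F(r) = -2 + r
q = -19102/2277 (q = -19102*1/2277 = -19102/2277 ≈ -8.3891)
f(Q) = 22 (f(Q) = 14 + (-2 + 10) = 14 + 8 = 22)
f(J(9)) - q = 22 - 1*(-19102/2277) = 22 + 19102/2277 = 69196/2277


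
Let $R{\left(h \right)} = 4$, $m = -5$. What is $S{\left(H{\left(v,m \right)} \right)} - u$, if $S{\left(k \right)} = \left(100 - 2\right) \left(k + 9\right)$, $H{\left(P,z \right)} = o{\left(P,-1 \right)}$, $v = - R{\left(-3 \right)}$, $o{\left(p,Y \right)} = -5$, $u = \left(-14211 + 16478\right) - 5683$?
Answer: $3808$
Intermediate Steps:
$u = -3416$ ($u = 2267 - 5683 = -3416$)
$v = -4$ ($v = \left(-1\right) 4 = -4$)
$H{\left(P,z \right)} = -5$
$S{\left(k \right)} = 882 + 98 k$ ($S{\left(k \right)} = 98 \left(9 + k\right) = 882 + 98 k$)
$S{\left(H{\left(v,m \right)} \right)} - u = \left(882 + 98 \left(-5\right)\right) - -3416 = \left(882 - 490\right) + 3416 = 392 + 3416 = 3808$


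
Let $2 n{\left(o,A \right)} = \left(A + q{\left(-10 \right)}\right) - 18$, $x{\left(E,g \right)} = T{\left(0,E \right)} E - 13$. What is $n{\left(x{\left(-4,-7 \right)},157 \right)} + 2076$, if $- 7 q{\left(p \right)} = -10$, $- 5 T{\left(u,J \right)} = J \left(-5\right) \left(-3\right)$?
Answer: $\frac{30047}{14} \approx 2146.2$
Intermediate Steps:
$T{\left(u,J \right)} = - 3 J$ ($T{\left(u,J \right)} = - \frac{J \left(-5\right) \left(-3\right)}{5} = - \frac{- 5 J \left(-3\right)}{5} = - \frac{15 J}{5} = - 3 J$)
$q{\left(p \right)} = \frac{10}{7}$ ($q{\left(p \right)} = \left(- \frac{1}{7}\right) \left(-10\right) = \frac{10}{7}$)
$x{\left(E,g \right)} = -13 - 3 E^{2}$ ($x{\left(E,g \right)} = - 3 E E - 13 = - 3 E^{2} - 13 = -13 - 3 E^{2}$)
$n{\left(o,A \right)} = - \frac{58}{7} + \frac{A}{2}$ ($n{\left(o,A \right)} = \frac{\left(A + \frac{10}{7}\right) - 18}{2} = \frac{\left(\frac{10}{7} + A\right) - 18}{2} = \frac{- \frac{116}{7} + A}{2} = - \frac{58}{7} + \frac{A}{2}$)
$n{\left(x{\left(-4,-7 \right)},157 \right)} + 2076 = \left(- \frac{58}{7} + \frac{1}{2} \cdot 157\right) + 2076 = \left(- \frac{58}{7} + \frac{157}{2}\right) + 2076 = \frac{983}{14} + 2076 = \frac{30047}{14}$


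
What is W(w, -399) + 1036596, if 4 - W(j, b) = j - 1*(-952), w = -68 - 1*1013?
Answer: 1036729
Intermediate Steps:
w = -1081 (w = -68 - 1013 = -1081)
W(j, b) = -948 - j (W(j, b) = 4 - (j - 1*(-952)) = 4 - (j + 952) = 4 - (952 + j) = 4 + (-952 - j) = -948 - j)
W(w, -399) + 1036596 = (-948 - 1*(-1081)) + 1036596 = (-948 + 1081) + 1036596 = 133 + 1036596 = 1036729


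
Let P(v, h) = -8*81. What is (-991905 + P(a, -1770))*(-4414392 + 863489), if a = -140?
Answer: 3524459425359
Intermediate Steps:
P(v, h) = -648
(-991905 + P(a, -1770))*(-4414392 + 863489) = (-991905 - 648)*(-4414392 + 863489) = -992553*(-3550903) = 3524459425359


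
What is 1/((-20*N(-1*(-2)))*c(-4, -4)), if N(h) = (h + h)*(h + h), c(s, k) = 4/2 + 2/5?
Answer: -1/768 ≈ -0.0013021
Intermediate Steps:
c(s, k) = 12/5 (c(s, k) = 4*(½) + 2*(⅕) = 2 + ⅖ = 12/5)
N(h) = 4*h² (N(h) = (2*h)*(2*h) = 4*h²)
1/((-20*N(-1*(-2)))*c(-4, -4)) = 1/(-80*(-1*(-2))²*(12/5)) = 1/(-80*2²*(12/5)) = 1/(-80*4*(12/5)) = 1/(-20*16*(12/5)) = 1/(-320*12/5) = 1/(-768) = -1/768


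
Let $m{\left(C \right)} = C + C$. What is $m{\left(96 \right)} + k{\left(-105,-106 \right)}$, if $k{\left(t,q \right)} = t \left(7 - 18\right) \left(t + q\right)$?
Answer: $-243513$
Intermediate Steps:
$m{\left(C \right)} = 2 C$
$k{\left(t,q \right)} = t \left(- 11 q - 11 t\right)$ ($k{\left(t,q \right)} = t \left(- 11 \left(q + t\right)\right) = t \left(- 11 q - 11 t\right)$)
$m{\left(96 \right)} + k{\left(-105,-106 \right)} = 2 \cdot 96 - - 1155 \left(-106 - 105\right) = 192 - \left(-1155\right) \left(-211\right) = 192 - 243705 = -243513$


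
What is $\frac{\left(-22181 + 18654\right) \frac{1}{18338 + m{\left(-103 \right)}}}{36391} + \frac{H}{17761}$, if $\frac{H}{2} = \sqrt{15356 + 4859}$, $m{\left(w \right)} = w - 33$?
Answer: $- \frac{3527}{662388982} + \frac{2 \sqrt{20215}}{17761} \approx 0.016005$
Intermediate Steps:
$m{\left(w \right)} = -33 + w$ ($m{\left(w \right)} = w - 33 = -33 + w$)
$H = 2 \sqrt{20215}$ ($H = 2 \sqrt{15356 + 4859} = 2 \sqrt{20215} \approx 284.36$)
$\frac{\left(-22181 + 18654\right) \frac{1}{18338 + m{\left(-103 \right)}}}{36391} + \frac{H}{17761} = \frac{\left(-22181 + 18654\right) \frac{1}{18338 - 136}}{36391} + \frac{2 \sqrt{20215}}{17761} = - \frac{3527}{18338 - 136} \cdot \frac{1}{36391} + 2 \sqrt{20215} \cdot \frac{1}{17761} = - \frac{3527}{18202} \cdot \frac{1}{36391} + \frac{2 \sqrt{20215}}{17761} = \left(-3527\right) \frac{1}{18202} \cdot \frac{1}{36391} + \frac{2 \sqrt{20215}}{17761} = \left(- \frac{3527}{18202}\right) \frac{1}{36391} + \frac{2 \sqrt{20215}}{17761} = - \frac{3527}{662388982} + \frac{2 \sqrt{20215}}{17761}$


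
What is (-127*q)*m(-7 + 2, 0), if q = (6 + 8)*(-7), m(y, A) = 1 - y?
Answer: 74676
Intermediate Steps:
q = -98 (q = 14*(-7) = -98)
(-127*q)*m(-7 + 2, 0) = (-127*(-98))*(1 - (-7 + 2)) = 12446*(1 - 1*(-5)) = 12446*(1 + 5) = 12446*6 = 74676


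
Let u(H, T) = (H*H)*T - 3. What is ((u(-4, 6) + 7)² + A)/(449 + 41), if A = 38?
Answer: 717/35 ≈ 20.486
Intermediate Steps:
u(H, T) = -3 + T*H² (u(H, T) = H²*T - 3 = T*H² - 3 = -3 + T*H²)
((u(-4, 6) + 7)² + A)/(449 + 41) = (((-3 + 6*(-4)²) + 7)² + 38)/(449 + 41) = (((-3 + 6*16) + 7)² + 38)/490 = (((-3 + 96) + 7)² + 38)*(1/490) = ((93 + 7)² + 38)*(1/490) = (100² + 38)*(1/490) = (10000 + 38)*(1/490) = 10038*(1/490) = 717/35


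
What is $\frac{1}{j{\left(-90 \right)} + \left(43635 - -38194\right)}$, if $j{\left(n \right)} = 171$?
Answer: $\frac{1}{82000} \approx 1.2195 \cdot 10^{-5}$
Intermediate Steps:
$\frac{1}{j{\left(-90 \right)} + \left(43635 - -38194\right)} = \frac{1}{171 + \left(43635 - -38194\right)} = \frac{1}{171 + \left(43635 + 38194\right)} = \frac{1}{171 + 81829} = \frac{1}{82000}$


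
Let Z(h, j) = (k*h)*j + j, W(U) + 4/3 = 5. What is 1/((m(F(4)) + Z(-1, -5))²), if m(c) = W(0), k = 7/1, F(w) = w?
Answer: 9/10201 ≈ 0.00088227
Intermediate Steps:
W(U) = 11/3 (W(U) = -4/3 + 5 = 11/3)
k = 7 (k = 7*1 = 7)
m(c) = 11/3
Z(h, j) = j + 7*h*j (Z(h, j) = (7*h)*j + j = 7*h*j + j = j + 7*h*j)
1/((m(F(4)) + Z(-1, -5))²) = 1/((11/3 - 5*(1 + 7*(-1)))²) = 1/((11/3 - 5*(1 - 7))²) = 1/((11/3 - 5*(-6))²) = 1/((11/3 + 30)²) = 1/((101/3)²) = 1/(10201/9) = 9/10201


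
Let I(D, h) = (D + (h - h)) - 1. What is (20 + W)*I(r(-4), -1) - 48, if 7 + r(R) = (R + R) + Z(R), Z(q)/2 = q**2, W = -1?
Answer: 256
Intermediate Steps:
Z(q) = 2*q**2
r(R) = -7 + 2*R + 2*R**2 (r(R) = -7 + ((R + R) + 2*R**2) = -7 + (2*R + 2*R**2) = -7 + 2*R + 2*R**2)
I(D, h) = -1 + D (I(D, h) = (D + 0) - 1 = D - 1 = -1 + D)
(20 + W)*I(r(-4), -1) - 48 = (20 - 1)*(-1 + (-7 + 2*(-4) + 2*(-4)**2)) - 48 = 19*(-1 + (-7 - 8 + 2*16)) - 1*48 = 19*(-1 + (-7 - 8 + 32)) - 48 = 19*(-1 + 17) - 48 = 19*16 - 48 = 304 - 48 = 256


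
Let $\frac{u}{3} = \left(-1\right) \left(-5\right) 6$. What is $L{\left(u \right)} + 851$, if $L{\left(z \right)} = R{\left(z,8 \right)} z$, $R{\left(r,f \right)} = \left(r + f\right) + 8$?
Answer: $10391$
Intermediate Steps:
$R{\left(r,f \right)} = 8 + f + r$ ($R{\left(r,f \right)} = \left(f + r\right) + 8 = 8 + f + r$)
$u = 90$ ($u = 3 \left(-1\right) \left(-5\right) 6 = 3 \cdot 5 \cdot 6 = 3 \cdot 30 = 90$)
$L{\left(z \right)} = z \left(16 + z\right)$ ($L{\left(z \right)} = \left(8 + 8 + z\right) z = \left(16 + z\right) z = z \left(16 + z\right)$)
$L{\left(u \right)} + 851 = 90 \left(16 + 90\right) + 851 = 90 \cdot 106 + 851 = 9540 + 851 = 10391$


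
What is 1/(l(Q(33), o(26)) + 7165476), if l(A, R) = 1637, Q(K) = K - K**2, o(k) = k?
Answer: 1/7167113 ≈ 1.3953e-7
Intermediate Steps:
1/(l(Q(33), o(26)) + 7165476) = 1/(1637 + 7165476) = 1/7167113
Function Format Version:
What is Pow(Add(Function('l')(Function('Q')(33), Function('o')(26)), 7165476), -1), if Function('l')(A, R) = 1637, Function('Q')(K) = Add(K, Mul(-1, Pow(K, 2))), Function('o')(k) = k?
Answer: Rational(1, 7167113) ≈ 1.3953e-7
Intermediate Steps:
Pow(Add(Function('l')(Function('Q')(33), Function('o')(26)), 7165476), -1) = Pow(Add(1637, 7165476), -1) = Pow(7167113, -1) = Rational(1, 7167113)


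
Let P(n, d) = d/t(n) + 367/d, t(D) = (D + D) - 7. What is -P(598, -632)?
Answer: 835787/751448 ≈ 1.1122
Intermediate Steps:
t(D) = -7 + 2*D (t(D) = 2*D - 7 = -7 + 2*D)
P(n, d) = 367/d + d/(-7 + 2*n) (P(n, d) = d/(-7 + 2*n) + 367/d = 367/d + d/(-7 + 2*n))
-P(598, -632) = -(-2569 + (-632)**2 + 734*598)/((-632)*(-7 + 2*598)) = -(-1)*(-2569 + 399424 + 438932)/(632*(-7 + 1196)) = -(-1)*835787/(632*1189) = -1*(-835787/751448) = 835787/751448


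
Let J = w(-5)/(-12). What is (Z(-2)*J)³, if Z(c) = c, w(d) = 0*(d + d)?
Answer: 0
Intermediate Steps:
w(d) = 0 (w(d) = 0*(2*d) = 0)
J = 0 (J = 0/(-12) = 0*(-1/12) = 0)
(Z(-2)*J)³ = (-2*0)³ = 0³ = 0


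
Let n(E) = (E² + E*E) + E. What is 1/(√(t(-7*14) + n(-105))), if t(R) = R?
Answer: √21847/21847 ≈ 0.0067656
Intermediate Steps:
n(E) = E + 2*E² (n(E) = (E² + E²) + E = 2*E² + E = E + 2*E²)
1/(√(t(-7*14) + n(-105))) = 1/(√(-7*14 - 105*(1 + 2*(-105)))) = 1/(√(-98 - 105*(1 - 210))) = 1/(√(-98 - 105*(-209))) = 1/(√(-98 + 21945)) = 1/(√21847) = √21847/21847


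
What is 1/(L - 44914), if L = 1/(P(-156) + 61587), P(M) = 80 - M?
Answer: -61823/2776718221 ≈ -2.2265e-5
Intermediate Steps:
L = 1/61823 (L = 1/((80 - 1*(-156)) + 61587) = 1/((80 + 156) + 61587) = 1/(236 + 61587) = 1/61823 ≈ 1.6175e-5)
1/(L - 44914) = 1/(1/61823 - 44914) = 1/(-2776718221/61823) = -61823/2776718221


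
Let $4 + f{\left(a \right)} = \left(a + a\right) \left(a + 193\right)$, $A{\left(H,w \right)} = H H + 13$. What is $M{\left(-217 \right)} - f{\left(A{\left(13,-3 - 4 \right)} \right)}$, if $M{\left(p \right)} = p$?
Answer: $-136713$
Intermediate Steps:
$A{\left(H,w \right)} = 13 + H^{2}$ ($A{\left(H,w \right)} = H^{2} + 13 = 13 + H^{2}$)
$f{\left(a \right)} = -4 + 2 a \left(193 + a\right)$ ($f{\left(a \right)} = -4 + \left(a + a\right) \left(a + 193\right) = -4 + 2 a \left(193 + a\right)$)
$M{\left(-217 \right)} - f{\left(A{\left(13,-3 - 4 \right)} \right)} = -217 - \left(-4 + 2 \left(13 + 13^{2}\right)^{2} + 386 \left(13 + 13^{2}\right)\right) = -217 - \left(-4 + 2 \left(13 + 169\right)^{2} + 386 \left(13 + 169\right)\right) = -217 - \left(-4 + 2 \cdot 182^{2} + 386 \cdot 182\right) = -217 - \left(-4 + 2 \cdot 33124 + 70252\right) = -217 - \left(-4 + 66248 + 70252\right) = -217 - 136496 = -136713$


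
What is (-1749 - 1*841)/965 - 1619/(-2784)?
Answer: -1129645/537312 ≈ -2.1024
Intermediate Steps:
(-1749 - 1*841)/965 - 1619/(-2784) = (-1749 - 841)*(1/965) - 1619*(-1/2784) = -2590*1/965 + 1619/2784 = -518/193 + 1619/2784 = -1129645/537312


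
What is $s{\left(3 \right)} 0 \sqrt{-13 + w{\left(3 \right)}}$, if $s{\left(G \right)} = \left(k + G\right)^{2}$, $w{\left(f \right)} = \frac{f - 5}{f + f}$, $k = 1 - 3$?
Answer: $0$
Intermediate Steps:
$k = -2$
$w{\left(f \right)} = \frac{-5 + f}{2 f}$
$s{\left(G \right)} = \left(-2 + G\right)^{2}$
$s{\left(3 \right)} 0 \sqrt{-13 + w{\left(3 \right)}} = \left(-2 + 3\right)^{2} \cdot 0 \sqrt{-13 + \frac{-5 + 3}{2 \cdot 3}} = 1^{2} \cdot 0 \sqrt{-13 + \frac{1}{2} \cdot \frac{1}{3} \left(-2\right)} = 1 \cdot 0 \sqrt{-13 - \frac{1}{3}} = 0 \sqrt{- \frac{40}{3}} = 0 \frac{2 i \sqrt{30}}{3} = 0$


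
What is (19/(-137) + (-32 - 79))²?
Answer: 231831076/18769 ≈ 12352.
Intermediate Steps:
(19/(-137) + (-32 - 79))² = (19*(-1/137) - 111)² = (-19/137 - 111)² = (-15226/137)² = 231831076/18769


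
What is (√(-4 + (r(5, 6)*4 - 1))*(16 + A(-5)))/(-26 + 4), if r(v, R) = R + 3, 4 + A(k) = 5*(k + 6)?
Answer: -17*√31/22 ≈ -4.3024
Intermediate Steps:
A(k) = 26 + 5*k (A(k) = -4 + 5*(k + 6) = -4 + 5*(6 + k) = -4 + (30 + 5*k) = 26 + 5*k)
r(v, R) = 3 + R
(√(-4 + (r(5, 6)*4 - 1))*(16 + A(-5)))/(-26 + 4) = (√(-4 + ((3 + 6)*4 - 1))*(16 + (26 + 5*(-5))))/(-26 + 4) = (√(-4 + (9*4 - 1))*(16 + (26 - 25)))/(-22) = (√(-4 + (36 - 1))*(16 + 1))*(-1/22) = (√(-4 + 35)*17)*(-1/22) = (√31*17)*(-1/22) = (17*√31)*(-1/22) = -17*√31/22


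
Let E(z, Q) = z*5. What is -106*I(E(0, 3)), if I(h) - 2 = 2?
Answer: -424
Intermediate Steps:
E(z, Q) = 5*z
I(h) = 4 (I(h) = 2 + 2 = 4)
-106*I(E(0, 3)) = -106*4 = -424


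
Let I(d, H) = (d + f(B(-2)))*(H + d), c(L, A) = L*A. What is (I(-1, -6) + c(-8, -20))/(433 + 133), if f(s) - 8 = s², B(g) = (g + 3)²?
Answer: 52/283 ≈ 0.18375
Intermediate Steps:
B(g) = (3 + g)²
f(s) = 8 + s²
c(L, A) = A*L
I(d, H) = (9 + d)*(H + d) (I(d, H) = (d + (8 + ((3 - 2)²)²))*(H + d) = (d + (8 + (1²)²))*(H + d) = (d + (8 + 1²))*(H + d) = (d + (8 + 1))*(H + d) = (d + 9)*(H + d) = (9 + d)*(H + d))
(I(-1, -6) + c(-8, -20))/(433 + 133) = (((-1)² + 9*(-6) + 9*(-1) - 6*(-1)) - 20*(-8))/(433 + 133) = ((1 - 54 - 9 + 6) + 160)/566 = (-56 + 160)*(1/566) = 104*(1/566) = 52/283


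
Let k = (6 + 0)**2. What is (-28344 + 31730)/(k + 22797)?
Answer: 3386/22833 ≈ 0.14829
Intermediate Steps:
k = 36 (k = 6**2 = 36)
(-28344 + 31730)/(k + 22797) = (-28344 + 31730)/(36 + 22797) = 3386/22833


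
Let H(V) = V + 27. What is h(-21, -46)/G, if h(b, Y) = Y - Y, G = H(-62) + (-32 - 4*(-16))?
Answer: 0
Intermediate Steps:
H(V) = 27 + V
G = -3 (G = (27 - 62) + (-32 - 4*(-16)) = -35 + (-32 + 64) = -35 + 32 = -3)
h(b, Y) = 0
h(-21, -46)/G = 0/(-3) = 0*(-⅓) = 0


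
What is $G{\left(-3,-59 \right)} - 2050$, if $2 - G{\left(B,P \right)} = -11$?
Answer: $-2037$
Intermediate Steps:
$G{\left(B,P \right)} = 13$ ($G{\left(B,P \right)} = 2 - -11 = 2 + 11 = 13$)
$G{\left(-3,-59 \right)} - 2050 = 13 - 2050 = -2037$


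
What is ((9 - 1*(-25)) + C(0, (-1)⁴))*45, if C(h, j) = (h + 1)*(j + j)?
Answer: 1620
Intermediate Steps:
C(h, j) = 2*j*(1 + h) (C(h, j) = (1 + h)*(2*j) = 2*j*(1 + h))
((9 - 1*(-25)) + C(0, (-1)⁴))*45 = ((9 - 1*(-25)) + 2*(-1)⁴*(1 + 0))*45 = ((9 + 25) + 2*1*1)*45 = (34 + 2)*45 = 36*45 = 1620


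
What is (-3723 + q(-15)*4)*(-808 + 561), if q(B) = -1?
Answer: 920569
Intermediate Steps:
(-3723 + q(-15)*4)*(-808 + 561) = (-3723 - 1*4)*(-808 + 561) = (-3723 - 4)*(-247) = -3727*(-247) = 920569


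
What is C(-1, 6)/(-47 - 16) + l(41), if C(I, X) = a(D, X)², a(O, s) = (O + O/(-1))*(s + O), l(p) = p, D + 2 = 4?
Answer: 41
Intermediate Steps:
D = 2 (D = -2 + 4 = 2)
a(O, s) = 0 (a(O, s) = (O + O*(-1))*(O + s) = (O - O)*(O + s) = 0*(O + s) = 0)
C(I, X) = 0 (C(I, X) = 0² = 0)
C(-1, 6)/(-47 - 16) + l(41) = 0/(-47 - 16) + 41 = 0/(-63) + 41 = 0*(-1/63) + 41 = 0 + 41 = 41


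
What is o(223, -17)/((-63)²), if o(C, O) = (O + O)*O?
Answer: 578/3969 ≈ 0.14563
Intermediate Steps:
o(C, O) = 2*O² (o(C, O) = (2*O)*O = 2*O²)
o(223, -17)/((-63)²) = (2*(-17)²)/((-63)²) = (2*289)/3969 = 578*(1/3969) = 578/3969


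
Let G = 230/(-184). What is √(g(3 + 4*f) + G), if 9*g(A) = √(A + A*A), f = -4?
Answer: √(-45 + 8*√39)/6 ≈ 0.37118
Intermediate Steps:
G = -5/4 (G = 230*(-1/184) = -5/4 ≈ -1.2500)
g(A) = √(A + A²)/9 (g(A) = √(A + A*A)/9 = √(A + A²)/9)
√(g(3 + 4*f) + G) = √(√((3 + 4*(-4))*(1 + (3 + 4*(-4))))/9 - 5/4) = √(√((3 - 16)*(1 + (3 - 16)))/9 - 5/4) = √(√(-13*(1 - 13))/9 - 5/4) = √(√(-13*(-12))/9 - 5/4) = √(√156/9 - 5/4) = √((2*√39)/9 - 5/4) = √(2*√39/9 - 5/4) = √(-5/4 + 2*√39/9)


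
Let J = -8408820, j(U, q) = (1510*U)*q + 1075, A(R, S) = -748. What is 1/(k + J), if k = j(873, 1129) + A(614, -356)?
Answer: 1/1479873177 ≈ 6.7573e-10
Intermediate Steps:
j(U, q) = 1075 + 1510*U*q (j(U, q) = 1510*U*q + 1075 = 1075 + 1510*U*q)
k = 1488281997 (k = (1075 + 1510*873*1129) - 748 = (1075 + 1488281670) - 748 = 1488282745 - 748 = 1488281997)
1/(k + J) = 1/(1488281997 - 8408820) = 1/1479873177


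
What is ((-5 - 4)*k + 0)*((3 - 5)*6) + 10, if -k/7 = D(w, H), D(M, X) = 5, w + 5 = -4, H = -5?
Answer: -3770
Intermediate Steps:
w = -9 (w = -5 - 4 = -9)
k = -35 (k = -7*5 = -35)
((-5 - 4)*k + 0)*((3 - 5)*6) + 10 = ((-5 - 4)*(-35) + 0)*((3 - 5)*6) + 10 = (-9*(-35) + 0)*(-2*6) + 10 = (315 + 0)*(-12) + 10 = 315*(-12) + 10 = -3780 + 10 = -3770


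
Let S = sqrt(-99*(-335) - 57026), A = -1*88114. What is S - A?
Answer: 88114 + I*sqrt(23861) ≈ 88114.0 + 154.47*I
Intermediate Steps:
A = -88114
S = I*sqrt(23861) (S = sqrt(33165 - 57026) = sqrt(-23861) = I*sqrt(23861) ≈ 154.47*I)
S - A = I*sqrt(23861) - 1*(-88114) = I*sqrt(23861) + 88114 = 88114 + I*sqrt(23861)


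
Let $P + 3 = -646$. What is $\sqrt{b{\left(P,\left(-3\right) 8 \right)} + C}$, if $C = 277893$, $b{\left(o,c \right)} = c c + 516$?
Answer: $\sqrt{278985} \approx 528.19$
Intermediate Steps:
$P = -649$ ($P = -3 - 646 = -649$)
$b{\left(o,c \right)} = 516 + c^{2}$ ($b{\left(o,c \right)} = c^{2} + 516 = 516 + c^{2}$)
$\sqrt{b{\left(P,\left(-3\right) 8 \right)} + C} = \sqrt{\left(516 + \left(\left(-3\right) 8\right)^{2}\right) + 277893} = \sqrt{\left(516 + \left(-24\right)^{2}\right) + 277893} = \sqrt{\left(516 + 576\right) + 277893} = \sqrt{1092 + 277893} = \sqrt{278985}$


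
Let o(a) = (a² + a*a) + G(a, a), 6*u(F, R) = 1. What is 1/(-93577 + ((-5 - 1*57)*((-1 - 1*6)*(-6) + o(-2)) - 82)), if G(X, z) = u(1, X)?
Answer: -3/290308 ≈ -1.0334e-5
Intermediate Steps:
u(F, R) = ⅙ (u(F, R) = (⅙)*1 = ⅙)
G(X, z) = ⅙
o(a) = ⅙ + 2*a² (o(a) = (a² + a*a) + ⅙ = (a² + a²) + ⅙ = 2*a² + ⅙ = ⅙ + 2*a²)
1/(-93577 + ((-5 - 1*57)*((-1 - 1*6)*(-6) + o(-2)) - 82)) = 1/(-93577 + ((-5 - 1*57)*((-1 - 1*6)*(-6) + (⅙ + 2*(-2)²)) - 82)) = 1/(-93577 + ((-5 - 57)*((-1 - 6)*(-6) + (⅙ + 2*4)) - 82)) = 1/(-93577 + (-62*(-7*(-6) + (⅙ + 8)) - 82)) = 1/(-93577 + (-62*(42 + 49/6) - 82)) = 1/(-93577 + (-62*301/6 - 82)) = 1/(-93577 + (-9331/3 - 82)) = 1/(-93577 - 9577/3) = 1/(-290308/3) = -3/290308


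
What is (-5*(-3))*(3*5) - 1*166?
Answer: 59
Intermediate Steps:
(-5*(-3))*(3*5) - 1*166 = 15*15 - 166 = 225 - 166 = 59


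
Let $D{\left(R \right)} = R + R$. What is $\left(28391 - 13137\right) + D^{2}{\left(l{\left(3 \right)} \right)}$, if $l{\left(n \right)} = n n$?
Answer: $15578$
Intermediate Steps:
$l{\left(n \right)} = n^{2}$
$D{\left(R \right)} = 2 R$
$\left(28391 - 13137\right) + D^{2}{\left(l{\left(3 \right)} \right)} = \left(28391 - 13137\right) + \left(2 \cdot 3^{2}\right)^{2} = 15254 + \left(2 \cdot 9\right)^{2} = 15254 + 18^{2} = 15254 + 324 = 15578$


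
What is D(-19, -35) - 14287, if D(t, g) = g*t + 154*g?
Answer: -19012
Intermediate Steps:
D(t, g) = 154*g + g*t
D(-19, -35) - 14287 = -35*(154 - 19) - 14287 = -35*135 - 14287 = -4725 - 14287 = -19012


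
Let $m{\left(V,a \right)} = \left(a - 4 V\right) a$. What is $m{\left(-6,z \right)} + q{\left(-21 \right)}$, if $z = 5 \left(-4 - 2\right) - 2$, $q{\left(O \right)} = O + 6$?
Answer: $241$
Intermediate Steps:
$q{\left(O \right)} = 6 + O$
$z = -32$ ($z = 5 \left(-6\right) - 2 = -30 - 2 = -32$)
$m{\left(V,a \right)} = a \left(a - 4 V\right)$
$m{\left(-6,z \right)} + q{\left(-21 \right)} = - 32 \left(-32 - -24\right) + \left(6 - 21\right) = - 32 \left(-32 + 24\right) - 15 = \left(-32\right) \left(-8\right) - 15 = 256 - 15 = 241$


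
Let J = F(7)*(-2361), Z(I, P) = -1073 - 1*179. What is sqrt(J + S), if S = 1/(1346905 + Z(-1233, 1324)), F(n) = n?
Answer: I*sqrt(369466593250690)/149517 ≈ 128.56*I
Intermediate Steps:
Z(I, P) = -1252 (Z(I, P) = -1073 - 179 = -1252)
S = 1/1345653 (S = 1/(1346905 - 1252) = 1/1345653 ≈ 7.4313e-7)
J = -16527 (J = 7*(-2361) = -16527)
sqrt(J + S) = sqrt(-16527 + 1/1345653) = sqrt(-22239607130/1345653) = I*sqrt(369466593250690)/149517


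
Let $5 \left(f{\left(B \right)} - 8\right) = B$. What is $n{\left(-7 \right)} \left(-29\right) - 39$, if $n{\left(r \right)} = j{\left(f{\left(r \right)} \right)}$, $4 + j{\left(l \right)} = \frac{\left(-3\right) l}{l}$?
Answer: $164$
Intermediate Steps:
$f{\left(B \right)} = 8 + \frac{B}{5}$
$j{\left(l \right)} = -7$ ($j{\left(l \right)} = -4 + \frac{\left(-3\right) l}{l} = -4 - 3 = -7$)
$n{\left(r \right)} = -7$
$n{\left(-7 \right)} \left(-29\right) - 39 = \left(-7\right) \left(-29\right) - 39 = 203 - 39 = 164$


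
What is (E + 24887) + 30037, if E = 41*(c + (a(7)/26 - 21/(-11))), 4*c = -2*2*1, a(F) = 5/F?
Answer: 110034723/2002 ≈ 54962.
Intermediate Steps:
c = -1 (c = (-2*2*1)/4 = (-4*1)/4 = (¼)*(-4) = -1)
E = 76875/2002 (E = 41*(-1 + ((5/7)/26 - 21/(-11))) = 41*(-1 + ((5*(⅐))*(1/26) - 21*(-1/11))) = 41*(-1 + ((5/7)*(1/26) + 21/11)) = 41*(-1 + (5/182 + 21/11)) = 41*(-1 + 3877/2002) = 41*(1875/2002) = 76875/2002 ≈ 38.399)
(E + 24887) + 30037 = (76875/2002 + 24887) + 30037 = 49900649/2002 + 30037 = 110034723/2002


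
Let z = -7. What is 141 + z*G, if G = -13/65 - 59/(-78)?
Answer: 53471/390 ≈ 137.11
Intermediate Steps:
G = 217/390 (G = -13*1/65 - 59*(-1/78) = -1/5 + 59/78 = 217/390 ≈ 0.55641)
141 + z*G = 141 - 7*217/390 = 141 - 1519/390 = 53471/390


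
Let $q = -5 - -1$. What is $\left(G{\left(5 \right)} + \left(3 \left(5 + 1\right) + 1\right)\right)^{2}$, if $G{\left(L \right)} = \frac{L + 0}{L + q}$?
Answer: $576$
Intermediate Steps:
$q = -4$ ($q = -5 + 1 = -4$)
$G{\left(L \right)} = \frac{L}{-4 + L}$ ($G{\left(L \right)} = \frac{L + 0}{L - 4} = \frac{L}{-4 + L}$)
$\left(G{\left(5 \right)} + \left(3 \left(5 + 1\right) + 1\right)\right)^{2} = \left(\frac{5}{-4 + 5} + \left(3 \left(5 + 1\right) + 1\right)\right)^{2} = \left(\frac{5}{1} + \left(3 \cdot 6 + 1\right)\right)^{2} = \left(5 \cdot 1 + \left(18 + 1\right)\right)^{2} = \left(5 + 19\right)^{2} = 24^{2} = 576$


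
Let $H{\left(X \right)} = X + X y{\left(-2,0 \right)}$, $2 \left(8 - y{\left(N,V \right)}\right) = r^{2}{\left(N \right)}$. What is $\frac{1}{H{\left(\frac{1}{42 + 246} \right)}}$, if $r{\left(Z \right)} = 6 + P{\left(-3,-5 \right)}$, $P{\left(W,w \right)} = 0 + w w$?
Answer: $- \frac{576}{943} \approx -0.61082$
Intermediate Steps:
$P{\left(W,w \right)} = w^{2}$ ($P{\left(W,w \right)} = 0 + w^{2} = w^{2}$)
$r{\left(Z \right)} = 31$ ($r{\left(Z \right)} = 6 + \left(-5\right)^{2} = 6 + 25 = 31$)
$y{\left(N,V \right)} = - \frac{945}{2}$ ($y{\left(N,V \right)} = 8 - \frac{31^{2}}{2} = 8 - \frac{961}{2} = - \frac{945}{2}$)
$H{\left(X \right)} = - \frac{943 X}{2}$ ($H{\left(X \right)} = X + X \left(- \frac{945}{2}\right) = X - \frac{945 X}{2} = - \frac{943 X}{2}$)
$\frac{1}{H{\left(\frac{1}{42 + 246} \right)}} = \frac{1}{\left(- \frac{943}{2}\right) \frac{1}{42 + 246}} = \frac{1}{\left(- \frac{943}{2}\right) \frac{1}{288}} = \frac{1}{- \frac{943}{576}} = - \frac{576}{943}$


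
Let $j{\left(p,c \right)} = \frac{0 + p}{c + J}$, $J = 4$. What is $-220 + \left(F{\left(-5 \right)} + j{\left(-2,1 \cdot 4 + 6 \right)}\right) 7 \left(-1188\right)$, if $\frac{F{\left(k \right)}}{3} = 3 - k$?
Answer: $-198616$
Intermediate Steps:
$F{\left(k \right)} = 9 - 3 k$ ($F{\left(k \right)} = 3 \left(3 - k\right) = 9 - 3 k$)
$j{\left(p,c \right)} = \frac{p}{4 + c}$ ($j{\left(p,c \right)} = \frac{0 + p}{c + 4} = \frac{p}{4 + c}$)
$-220 + \left(F{\left(-5 \right)} + j{\left(-2,1 \cdot 4 + 6 \right)}\right) 7 \left(-1188\right) = -220 + \left(\left(9 - -15\right) - \frac{2}{4 + \left(1 \cdot 4 + 6\right)}\right) 7 \left(-1188\right) = -220 + \left(\left(9 + 15\right) - \frac{2}{4 + \left(4 + 6\right)}\right) 7 \left(-1188\right) = -220 + \left(24 - \frac{2}{4 + 10}\right) 7 \left(-1188\right) = -220 + \left(24 - \frac{2}{14}\right) 7 \left(-1188\right) = -220 + \left(24 - \frac{1}{7}\right) 7 \left(-1188\right) = -220 + \frac{167}{7} \cdot 7 \left(-1188\right) = -220 + 167 \left(-1188\right) = -220 - 198396 = -198616$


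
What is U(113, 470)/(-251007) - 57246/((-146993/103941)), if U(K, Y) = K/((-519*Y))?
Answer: 52045722991102642867/1285729659572490 ≈ 40480.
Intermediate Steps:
U(K, Y) = -K/(519*Y) (U(K, Y) = K*(-1/(519*Y)) = -K/(519*Y))
U(113, 470)/(-251007) - 57246/((-146993/103941)) = -1/519*113/470/(-251007) - 57246/((-146993/103941)) = -1/519*113*1/470*(-1/251007) - 57246/((-146993*1/103941)) = -113/243930*(-1/251007) - 57246/(-146993/103941) = 113/61228137510 - 57246*(-103941/146993) = 113/61228137510 + 850029498/20999 = 52045722991102642867/1285729659572490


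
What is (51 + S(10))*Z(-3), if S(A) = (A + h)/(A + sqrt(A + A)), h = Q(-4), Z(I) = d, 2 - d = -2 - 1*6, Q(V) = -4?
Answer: 1035/2 - 3*sqrt(5)/2 ≈ 514.15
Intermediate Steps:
d = 10 (d = 2 - (-2 - 1*6) = 2 - (-2 - 6) = 2 - 1*(-8) = 2 + 8 = 10)
Z(I) = 10
h = -4
S(A) = (-4 + A)/(A + sqrt(2)*sqrt(A)) (S(A) = (A - 4)/(A + sqrt(A + A)) = (-4 + A)/(A + sqrt(2*A)) = (-4 + A)/(A + sqrt(2)*sqrt(A)))
(51 + S(10))*Z(-3) = (51 + (-4 + 10)/(10 + sqrt(2)*sqrt(10)))*10 = (51 + 6/(10 + 2*sqrt(5)))*10 = 510 + 60/(10 + 2*sqrt(5))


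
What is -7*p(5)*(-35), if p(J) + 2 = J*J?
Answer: 5635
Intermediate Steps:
p(J) = -2 + J² (p(J) = -2 + J*J = -2 + J²)
-7*p(5)*(-35) = -7*(-2 + 5²)*(-35) = -7*(-2 + 25)*(-35) = -7*23*(-35) = -161*(-35) = 5635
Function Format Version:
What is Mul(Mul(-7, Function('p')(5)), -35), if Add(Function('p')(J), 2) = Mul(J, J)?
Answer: 5635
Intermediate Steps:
Function('p')(J) = Add(-2, Pow(J, 2)) (Function('p')(J) = Add(-2, Mul(J, J)) = Add(-2, Pow(J, 2)))
Mul(Mul(-7, Function('p')(5)), -35) = Mul(Mul(-7, Add(-2, Pow(5, 2))), -35) = Mul(Mul(-7, Add(-2, 25)), -35) = Mul(Mul(-7, 23), -35) = Mul(-161, -35) = 5635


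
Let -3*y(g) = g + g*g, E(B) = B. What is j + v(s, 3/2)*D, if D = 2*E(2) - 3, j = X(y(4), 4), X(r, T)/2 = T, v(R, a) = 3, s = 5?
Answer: 11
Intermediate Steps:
y(g) = -g/3 - g²/3 (y(g) = -(g + g*g)/3 = -(g + g²)/3 = -g/3 - g²/3)
X(r, T) = 2*T
j = 8 (j = 2*4 = 8)
D = 1 (D = 2*2 - 3 = 4 - 3 = 1)
j + v(s, 3/2)*D = 8 + 3*1 = 8 + 3 = 11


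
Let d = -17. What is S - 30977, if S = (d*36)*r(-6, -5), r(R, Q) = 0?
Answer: -30977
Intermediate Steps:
S = 0 (S = -17*36*0 = -612*0 = 0)
S - 30977 = 0 - 30977 = -30977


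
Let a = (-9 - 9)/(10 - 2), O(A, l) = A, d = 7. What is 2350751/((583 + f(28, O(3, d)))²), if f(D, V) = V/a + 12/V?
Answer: 21156759/3087049 ≈ 6.8534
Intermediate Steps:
a = -9/4 (a = -18/8 = -18*⅛ = -9/4 ≈ -2.2500)
f(D, V) = 12/V - 4*V/9 (f(D, V) = V/(-9/4) + 12/V = V*(-4/9) + 12/V = -4*V/9 + 12/V = 12/V - 4*V/9)
2350751/((583 + f(28, O(3, d)))²) = 2350751/((583 + (12/3 - 4/9*3))²) = 2350751/((583 + (12*(⅓) - 4/3))²) = 2350751/((583 + (4 - 4/3))²) = 2350751/((583 + 8/3)²) = 2350751/((1757/3)²) = 2350751/(3087049/9) = 2350751*(9/3087049) = 21156759/3087049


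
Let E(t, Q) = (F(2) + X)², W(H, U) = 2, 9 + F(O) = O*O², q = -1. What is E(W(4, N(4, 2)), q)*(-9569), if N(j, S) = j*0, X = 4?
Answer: -86121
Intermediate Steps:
N(j, S) = 0
F(O) = -9 + O³ (F(O) = -9 + O*O² = -9 + O³)
E(t, Q) = 9 (E(t, Q) = ((-9 + 2³) + 4)² = ((-9 + 8) + 4)² = (-1 + 4)² = 3² = 9)
E(W(4, N(4, 2)), q)*(-9569) = 9*(-9569) = -86121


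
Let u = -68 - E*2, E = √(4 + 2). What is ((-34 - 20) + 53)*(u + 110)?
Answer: -42 + 2*√6 ≈ -37.101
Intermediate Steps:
E = √6 ≈ 2.4495
u = -68 - 2*√6 (u = -68 - √6*2 = -68 - 2*√6 ≈ -72.899)
((-34 - 20) + 53)*(u + 110) = ((-34 - 20) + 53)*((-68 - 2*√6) + 110) = (-54 + 53)*(42 - 2*√6) = -(42 - 2*√6) = -42 + 2*√6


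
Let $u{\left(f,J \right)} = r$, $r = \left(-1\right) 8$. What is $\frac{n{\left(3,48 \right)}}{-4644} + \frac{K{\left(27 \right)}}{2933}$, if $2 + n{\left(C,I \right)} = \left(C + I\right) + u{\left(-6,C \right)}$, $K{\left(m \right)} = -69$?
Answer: $- \frac{440689}{13620852} \approx -0.032354$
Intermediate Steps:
$r = -8$
$u{\left(f,J \right)} = -8$
$n{\left(C,I \right)} = -10 + C + I$ ($n{\left(C,I \right)} = -2 - \left(8 - C - I\right) = -2 + \left(-8 + C + I\right) = -10 + C + I$)
$\frac{n{\left(3,48 \right)}}{-4644} + \frac{K{\left(27 \right)}}{2933} = \frac{-10 + 3 + 48}{-4644} - \frac{69}{2933} = 41 \left(- \frac{1}{4644}\right) - \frac{69}{2933} = - \frac{41}{4644} - \frac{69}{2933} = - \frac{440689}{13620852}$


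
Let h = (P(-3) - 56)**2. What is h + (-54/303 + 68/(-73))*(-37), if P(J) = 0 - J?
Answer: 21013491/7373 ≈ 2850.1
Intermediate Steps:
P(J) = -J
h = 2809 (h = (-1*(-3) - 56)**2 = (3 - 56)**2 = (-53)**2 = 2809)
h + (-54/303 + 68/(-73))*(-37) = 2809 + (-54/303 + 68/(-73))*(-37) = 2809 + (-54*1/303 + 68*(-1/73))*(-37) = 2809 + (-18/101 - 68/73)*(-37) = 2809 - 8182/7373*(-37) = 2809 + 302734/7373 = 21013491/7373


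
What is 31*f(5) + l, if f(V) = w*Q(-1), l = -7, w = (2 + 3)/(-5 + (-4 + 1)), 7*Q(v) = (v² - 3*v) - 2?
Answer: -351/28 ≈ -12.536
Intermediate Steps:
Q(v) = -2/7 - 3*v/7 + v²/7 (Q(v) = ((v² - 3*v) - 2)/7 = (-2 + v² - 3*v)/7 = -2/7 - 3*v/7 + v²/7)
w = -5/8 (w = 5/(-5 - 3) = 5/(-8) = 5*(-⅛) = -5/8 ≈ -0.62500)
f(V) = -5/28 (f(V) = -5*(-2/7 - 3/7*(-1) + (⅐)*(-1)²)/8 = -5*(-2/7 + 3/7 + (⅐)*1)/8 = -5*(-2/7 + 3/7 + ⅐)/8 = -5/8*2/7 = -5/28)
31*f(5) + l = 31*(-5/28) - 7 = -155/28 - 7 = -351/28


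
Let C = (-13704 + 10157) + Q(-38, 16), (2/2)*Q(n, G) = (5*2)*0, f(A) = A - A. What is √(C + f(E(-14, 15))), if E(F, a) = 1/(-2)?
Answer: I*√3547 ≈ 59.557*I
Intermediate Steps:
E(F, a) = -½
f(A) = 0
Q(n, G) = 0 (Q(n, G) = (5*2)*0 = 10*0 = 0)
C = -3547 (C = (-13704 + 10157) + 0 = -3547 + 0 = -3547)
√(C + f(E(-14, 15))) = √(-3547 + 0) = √(-3547) = I*√3547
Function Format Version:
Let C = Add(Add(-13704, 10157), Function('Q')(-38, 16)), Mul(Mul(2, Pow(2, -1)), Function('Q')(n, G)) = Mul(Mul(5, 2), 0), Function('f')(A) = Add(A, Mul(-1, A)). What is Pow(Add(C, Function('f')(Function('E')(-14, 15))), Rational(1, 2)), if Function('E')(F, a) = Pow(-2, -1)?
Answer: Mul(I, Pow(3547, Rational(1, 2))) ≈ Mul(59.557, I)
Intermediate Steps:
Function('E')(F, a) = Rational(-1, 2)
Function('f')(A) = 0
Function('Q')(n, G) = 0 (Function('Q')(n, G) = Mul(Mul(5, 2), 0) = Mul(10, 0) = 0)
C = -3547 (C = Add(Add(-13704, 10157), 0) = Add(-3547, 0) = -3547)
Pow(Add(C, Function('f')(Function('E')(-14, 15))), Rational(1, 2)) = Pow(Add(-3547, 0), Rational(1, 2)) = Pow(-3547, Rational(1, 2)) = Mul(I, Pow(3547, Rational(1, 2)))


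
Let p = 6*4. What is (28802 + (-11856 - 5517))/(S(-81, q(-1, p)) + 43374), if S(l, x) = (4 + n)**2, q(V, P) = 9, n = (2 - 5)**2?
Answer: 11429/43543 ≈ 0.26248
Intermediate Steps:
n = 9 (n = (-3)**2 = 9)
p = 24
S(l, x) = 169 (S(l, x) = (4 + 9)**2 = 13**2 = 169)
(28802 + (-11856 - 5517))/(S(-81, q(-1, p)) + 43374) = (28802 + (-11856 - 5517))/(169 + 43374) = (28802 - 17373)/43543 = 11429*(1/43543) = 11429/43543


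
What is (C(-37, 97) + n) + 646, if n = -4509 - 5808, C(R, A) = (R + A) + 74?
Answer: -9537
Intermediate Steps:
C(R, A) = 74 + A + R (C(R, A) = (A + R) + 74 = 74 + A + R)
n = -10317
(C(-37, 97) + n) + 646 = ((74 + 97 - 37) - 10317) + 646 = (134 - 10317) + 646 = -10183 + 646 = -9537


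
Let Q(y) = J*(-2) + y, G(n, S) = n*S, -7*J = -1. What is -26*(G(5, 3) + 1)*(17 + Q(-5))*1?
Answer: -34112/7 ≈ -4873.1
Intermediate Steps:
J = ⅐ (J = -⅐*(-1) = ⅐ ≈ 0.14286)
G(n, S) = S*n
Q(y) = -2/7 + y (Q(y) = (⅐)*(-2) + y = -2/7 + y)
-26*(G(5, 3) + 1)*(17 + Q(-5))*1 = -26*(3*5 + 1)*(17 + (-2/7 - 5))*1 = -26*(15 + 1)*(17 - 37/7)*1 = -416*82/7*1 = -26*1312/7*1 = -34112/7*1 = -34112/7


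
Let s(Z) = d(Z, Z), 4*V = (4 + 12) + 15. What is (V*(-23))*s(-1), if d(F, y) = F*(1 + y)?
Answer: 0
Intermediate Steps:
V = 31/4 (V = ((4 + 12) + 15)/4 = (16 + 15)/4 = (¼)*31 = 31/4 ≈ 7.7500)
s(Z) = Z*(1 + Z)
(V*(-23))*s(-1) = ((31/4)*(-23))*(-(1 - 1)) = -(-713)*0/4 = -713/4*0 = 0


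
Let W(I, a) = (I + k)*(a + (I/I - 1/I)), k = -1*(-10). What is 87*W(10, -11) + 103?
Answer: -17471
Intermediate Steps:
k = 10
W(I, a) = (10 + I)*(1 + a - 1/I) (W(I, a) = (I + 10)*(a + (I/I - 1/I)) = (10 + I)*(a + (1 - 1/I)) = (10 + I)*(1 + a - 1/I))
87*W(10, -11) + 103 = 87*(9 + 10 - 10/10 + 10*(-11) + 10*(-11)) + 103 = 87*(9 + 10 - 10*1/10 - 110 - 110) + 103 = 87*(9 + 10 - 1 - 110 - 110) + 103 = 87*(-202) + 103 = -17574 + 103 = -17471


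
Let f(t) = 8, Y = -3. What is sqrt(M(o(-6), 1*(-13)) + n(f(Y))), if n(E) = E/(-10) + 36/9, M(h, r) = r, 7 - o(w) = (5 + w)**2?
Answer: 7*I*sqrt(5)/5 ≈ 3.1305*I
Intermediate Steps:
o(w) = 7 - (5 + w)**2
n(E) = 4 - E/10 (n(E) = E*(-1/10) + 36*(1/9) = -E/10 + 4 = 4 - E/10)
sqrt(M(o(-6), 1*(-13)) + n(f(Y))) = sqrt(1*(-13) + (4 - 1/10*8)) = sqrt(-13 + (4 - 4/5)) = sqrt(-13 + 16/5) = sqrt(-49/5) = 7*I*sqrt(5)/5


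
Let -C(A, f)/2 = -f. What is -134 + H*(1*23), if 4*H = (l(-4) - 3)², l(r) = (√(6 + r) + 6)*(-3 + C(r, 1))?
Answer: 1373/4 + 207*√2/2 ≈ 489.62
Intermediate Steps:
C(A, f) = 2*f (C(A, f) = -(-2)*f = 2*f)
l(r) = -6 - √(6 + r) (l(r) = (√(6 + r) + 6)*(-3 + 2*1) = (6 + √(6 + r))*(-3 + 2) = (6 + √(6 + r))*(-1) = -6 - √(6 + r))
H = (-9 - √2)²/4 (H = ((-6 - √(6 - 4)) - 3)²/4 = ((-6 - √2) - 3)²/4 = (-9 - √2)²/4 ≈ 27.114)
-134 + H*(1*23) = -134 + ((9 + √2)²/4)*(1*23) = -134 + ((9 + √2)²/4)*23 = -134 + 23*(9 + √2)²/4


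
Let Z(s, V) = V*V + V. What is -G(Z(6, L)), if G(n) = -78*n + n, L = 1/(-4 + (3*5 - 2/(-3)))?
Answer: 1254/175 ≈ 7.1657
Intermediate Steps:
L = 3/35 (L = 1/(-4 + (15 - 2*(-1/3))) = 1/(-4 + (15 + 2/3)) = 1/(-4 + 47/3) = 1/(35/3) = 3/35 ≈ 0.085714)
Z(s, V) = V + V**2 (Z(s, V) = V**2 + V = V + V**2)
G(n) = -77*n
-G(Z(6, L)) = -(-77)*3*(1 + 3/35)/35 = -(-77)*(3/35)*(38/35) = -(-77)*114/1225 = -1*(-1254/175) = 1254/175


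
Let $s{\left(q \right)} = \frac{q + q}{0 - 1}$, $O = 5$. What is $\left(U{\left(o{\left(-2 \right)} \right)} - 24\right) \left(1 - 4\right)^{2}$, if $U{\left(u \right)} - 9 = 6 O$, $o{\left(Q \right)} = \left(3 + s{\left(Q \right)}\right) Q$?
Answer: $135$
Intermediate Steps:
$s{\left(q \right)} = - 2 q$ ($s{\left(q \right)} = \frac{2 q}{-1} = 2 q \left(-1\right) = - 2 q$)
$o{\left(Q \right)} = Q \left(3 - 2 Q\right)$ ($o{\left(Q \right)} = \left(3 - 2 Q\right) Q = Q \left(3 - 2 Q\right)$)
$U{\left(u \right)} = 39$ ($U{\left(u \right)} = 9 + 6 \cdot 5 = 9 + 30 = 39$)
$\left(U{\left(o{\left(-2 \right)} \right)} - 24\right) \left(1 - 4\right)^{2} = \left(39 - 24\right) \left(1 - 4\right)^{2} = 15 \left(-3\right)^{2} = 15 \cdot 9 = 135$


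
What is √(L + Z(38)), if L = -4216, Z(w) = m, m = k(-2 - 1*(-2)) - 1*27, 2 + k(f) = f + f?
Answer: I*√4245 ≈ 65.154*I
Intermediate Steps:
k(f) = -2 + 2*f (k(f) = -2 + (f + f) = -2 + 2*f)
m = -29 (m = (-2 + 2*(-2 - 1*(-2))) - 1*27 = (-2 + 2*(-2 + 2)) - 27 = (-2 + 2*0) - 27 = (-2 + 0) - 27 = -2 - 27 = -29)
Z(w) = -29
√(L + Z(38)) = √(-4216 - 29) = √(-4245) = I*√4245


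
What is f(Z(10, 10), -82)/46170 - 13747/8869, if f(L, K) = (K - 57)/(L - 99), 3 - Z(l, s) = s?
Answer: -67276860149/43405063380 ≈ -1.5500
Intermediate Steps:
Z(l, s) = 3 - s
f(L, K) = (-57 + K)/(-99 + L)
f(Z(10, 10), -82)/46170 - 13747/8869 = ((-57 - 82)/(-99 + (3 - 1*10)))/46170 - 13747/8869 = (-139/(-99 + (3 - 10)))*(1/46170) - 13747*1/8869 = (-139/(-99 - 7))*(1/46170) - 13747/8869 = (-139/(-106))*(1/46170) - 13747/8869 = -1/106*(-139)*(1/46170) - 13747/8869 = (139/106)*(1/46170) - 13747/8869 = 139/4894020 - 13747/8869 = -67276860149/43405063380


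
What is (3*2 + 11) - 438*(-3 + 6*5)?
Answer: -11809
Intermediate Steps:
(3*2 + 11) - 438*(-3 + 6*5) = (6 + 11) - 438*(-3 + 30) = 17 - 438*27 = 17 - 11826 = -11809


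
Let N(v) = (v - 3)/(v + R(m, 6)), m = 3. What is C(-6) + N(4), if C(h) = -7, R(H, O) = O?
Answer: -69/10 ≈ -6.9000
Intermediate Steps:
N(v) = (-3 + v)/(6 + v) (N(v) = (v - 3)/(v + 6) = (-3 + v)/(6 + v))
C(-6) + N(4) = -7 + (-3 + 4)/(6 + 4) = -7 + 1/10 = -7 + (⅒)*1 = -7 + ⅒ = -69/10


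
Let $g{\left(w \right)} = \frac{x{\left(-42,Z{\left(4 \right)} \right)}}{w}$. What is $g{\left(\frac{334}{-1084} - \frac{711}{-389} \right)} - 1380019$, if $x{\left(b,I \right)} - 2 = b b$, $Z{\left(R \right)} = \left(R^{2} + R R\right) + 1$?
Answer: $- \frac{441784367673}{320399} \approx -1.3789 \cdot 10^{6}$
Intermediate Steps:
$Z{\left(R \right)} = 1 + 2 R^{2}$ ($Z{\left(R \right)} = \left(R^{2} + R^{2}\right) + 1 = 2 R^{2} + 1 = 1 + 2 R^{2}$)
$x{\left(b,I \right)} = 2 + b^{2}$ ($x{\left(b,I \right)} = 2 + b b = 2 + b^{2}$)
$g{\left(w \right)} = \frac{1766}{w}$ ($g{\left(w \right)} = \frac{2 + \left(-42\right)^{2}}{w} = \frac{2 + 1764}{w} = \frac{1766}{w}$)
$g{\left(\frac{334}{-1084} - \frac{711}{-389} \right)} - 1380019 = \frac{1766}{\frac{334}{-1084} - \frac{711}{-389}} - 1380019 = \frac{1766}{334 \left(- \frac{1}{1084}\right) - - \frac{711}{389}} - 1380019 = \frac{1766}{- \frac{167}{542} + \frac{711}{389}} - 1380019 = \frac{1766}{\frac{320399}{210838}} - 1380019 = 1766 \cdot \frac{210838}{320399} - 1380019 = \frac{372339908}{320399} - 1380019 = - \frac{441784367673}{320399}$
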